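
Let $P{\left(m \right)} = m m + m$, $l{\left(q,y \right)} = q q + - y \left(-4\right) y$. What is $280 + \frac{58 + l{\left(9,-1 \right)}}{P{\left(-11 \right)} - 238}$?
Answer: $\frac{35697}{128} \approx 278.88$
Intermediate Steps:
$l{\left(q,y \right)} = q^{2} + 4 y^{2}$ ($l{\left(q,y \right)} = q^{2} + 4 y y = q^{2} + 4 y^{2}$)
$P{\left(m \right)} = m + m^{2}$ ($P{\left(m \right)} = m^{2} + m = m + m^{2}$)
$280 + \frac{58 + l{\left(9,-1 \right)}}{P{\left(-11 \right)} - 238} = 280 + \frac{58 + \left(9^{2} + 4 \left(-1\right)^{2}\right)}{- 11 \left(1 - 11\right) - 238} = 280 + \frac{58 + \left(81 + 4 \cdot 1\right)}{\left(-11\right) \left(-10\right) - 238} = 280 + \frac{58 + \left(81 + 4\right)}{110 - 238} = 280 + \frac{58 + 85}{-128} = 280 + 143 \left(- \frac{1}{128}\right) = 280 - \frac{143}{128} = \frac{35697}{128}$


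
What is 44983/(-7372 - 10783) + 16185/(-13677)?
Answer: -303023722/82768645 ≈ -3.6611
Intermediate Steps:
44983/(-7372 - 10783) + 16185/(-13677) = 44983/(-18155) + 16185*(-1/13677) = 44983*(-1/18155) - 5395/4559 = -44983/18155 - 5395/4559 = -303023722/82768645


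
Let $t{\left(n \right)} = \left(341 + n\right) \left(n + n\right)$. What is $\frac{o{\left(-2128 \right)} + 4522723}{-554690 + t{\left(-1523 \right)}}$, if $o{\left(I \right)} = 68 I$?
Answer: $\frac{4378019}{3045682} \approx 1.4375$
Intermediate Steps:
$t{\left(n \right)} = 2 n \left(341 + n\right)$ ($t{\left(n \right)} = \left(341 + n\right) 2 n = 2 n \left(341 + n\right)$)
$\frac{o{\left(-2128 \right)} + 4522723}{-554690 + t{\left(-1523 \right)}} = \frac{68 \left(-2128\right) + 4522723}{-554690 + 2 \left(-1523\right) \left(341 - 1523\right)} = \frac{-144704 + 4522723}{-554690 + 2 \left(-1523\right) \left(-1182\right)} = \frac{4378019}{-554690 + 3600372} = \frac{4378019}{3045682}$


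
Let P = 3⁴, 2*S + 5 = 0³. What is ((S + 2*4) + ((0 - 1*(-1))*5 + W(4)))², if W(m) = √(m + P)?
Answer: 781/4 + 21*√85 ≈ 388.86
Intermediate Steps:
S = -5/2 (S = -5/2 + (½)*0³ = -5/2 + (½)*0 = -5/2 + 0 = -5/2 ≈ -2.5000)
P = 81
W(m) = √(81 + m) (W(m) = √(m + 81) = √(81 + m))
((S + 2*4) + ((0 - 1*(-1))*5 + W(4)))² = ((-5/2 + 2*4) + ((0 - 1*(-1))*5 + √(81 + 4)))² = ((-5/2 + 8) + ((0 + 1)*5 + √85))² = (11/2 + (1*5 + √85))² = (11/2 + (5 + √85))² = (21/2 + √85)²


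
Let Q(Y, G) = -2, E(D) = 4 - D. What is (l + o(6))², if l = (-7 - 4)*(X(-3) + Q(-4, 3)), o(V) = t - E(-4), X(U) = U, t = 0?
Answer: 2209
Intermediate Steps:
o(V) = -8 (o(V) = 0 - (4 - 1*(-4)) = 0 - (4 + 4) = 0 - 1*8 = 0 - 8 = -8)
l = 55 (l = (-7 - 4)*(-3 - 2) = -11*(-5) = 55)
(l + o(6))² = (55 - 8)² = 47² = 2209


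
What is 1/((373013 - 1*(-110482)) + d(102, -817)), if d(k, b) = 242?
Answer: 1/483737 ≈ 2.0672e-6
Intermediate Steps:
1/((373013 - 1*(-110482)) + d(102, -817)) = 1/((373013 - 1*(-110482)) + 242) = 1/((373013 + 110482) + 242) = 1/(483495 + 242) = 1/483737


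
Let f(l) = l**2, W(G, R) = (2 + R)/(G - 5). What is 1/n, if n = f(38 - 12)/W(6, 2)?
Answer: 1/169 ≈ 0.0059172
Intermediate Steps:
W(G, R) = (2 + R)/(-5 + G)
n = 169 (n = (38 - 12)**2/(((2 + 2)/(-5 + 6))) = 26**2/(4/1) = 676/(1*4) = 676/4 = (1/4)*676 = 169)
1/n = 1/169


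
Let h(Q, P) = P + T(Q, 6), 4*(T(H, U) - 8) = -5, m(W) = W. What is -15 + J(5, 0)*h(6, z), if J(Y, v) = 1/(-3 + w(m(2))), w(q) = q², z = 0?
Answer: -33/4 ≈ -8.2500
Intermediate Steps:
T(H, U) = 27/4 (T(H, U) = 8 + (¼)*(-5) = 8 - 5/4 = 27/4)
h(Q, P) = 27/4 + P (h(Q, P) = P + 27/4 = 27/4 + P)
J(Y, v) = 1 (J(Y, v) = 1/(-3 + 2²) = 1/(-3 + 4) = 1/1 = 1)
-15 + J(5, 0)*h(6, z) = -15 + 1*(27/4 + 0) = -15 + 1*(27/4) = -15 + 27/4 = -33/4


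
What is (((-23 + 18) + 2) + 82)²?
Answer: 6241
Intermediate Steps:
(((-23 + 18) + 2) + 82)² = ((-5 + 2) + 82)² = (-3 + 82)² = 79² = 6241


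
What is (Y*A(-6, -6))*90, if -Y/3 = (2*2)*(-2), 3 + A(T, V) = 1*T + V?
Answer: -32400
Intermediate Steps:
A(T, V) = -3 + T + V (A(T, V) = -3 + (1*T + V) = -3 + (T + V) = -3 + T + V)
Y = 24 (Y = -3*2*2*(-2) = -12*(-2) = -3*(-8) = 24)
(Y*A(-6, -6))*90 = (24*(-3 - 6 - 6))*90 = (24*(-15))*90 = -360*90 = -32400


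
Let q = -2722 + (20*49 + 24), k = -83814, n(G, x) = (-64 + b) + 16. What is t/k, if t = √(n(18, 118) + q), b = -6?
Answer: -I*√443/41907 ≈ -0.00050224*I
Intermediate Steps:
n(G, x) = -54 (n(G, x) = (-64 - 6) + 16 = -70 + 16 = -54)
q = -1718 (q = -2722 + (980 + 24) = -2722 + 1004 = -1718)
t = 2*I*√443 (t = √(-54 - 1718) = √(-1772) = 2*I*√443 ≈ 42.095*I)
t/k = (2*I*√443)/(-83814) = (2*I*√443)*(-1/83814) = -I*√443/41907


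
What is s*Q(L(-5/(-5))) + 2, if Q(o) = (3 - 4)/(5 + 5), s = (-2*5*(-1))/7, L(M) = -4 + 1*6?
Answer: 13/7 ≈ 1.8571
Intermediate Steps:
L(M) = 2 (L(M) = -4 + 6 = 2)
s = 10/7 (s = -10*(-1)*(⅐) = 10*(⅐) = 10/7 ≈ 1.4286)
Q(o) = -⅒ (Q(o) = -1/10 = -1*⅒ = -⅒)
s*Q(L(-5/(-5))) + 2 = (10/7)*(-⅒) + 2 = -⅐ + 2 = 13/7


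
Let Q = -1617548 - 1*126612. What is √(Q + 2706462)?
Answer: √962302 ≈ 980.97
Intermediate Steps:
Q = -1744160 (Q = -1617548 - 126612 = -1744160)
√(Q + 2706462) = √(-1744160 + 2706462) = √962302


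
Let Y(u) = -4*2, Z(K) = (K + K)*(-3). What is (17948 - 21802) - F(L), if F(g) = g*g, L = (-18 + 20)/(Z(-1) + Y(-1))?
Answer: -3855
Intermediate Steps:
Z(K) = -6*K (Z(K) = (2*K)*(-3) = -6*K)
Y(u) = -8
L = -1 (L = (-18 + 20)/(-6*(-1) - 8) = 2/(6 - 8) = 2/(-2) = 2*(-½) = -1)
F(g) = g²
(17948 - 21802) - F(L) = (17948 - 21802) - 1*(-1)² = -3854 - 1*1 = -3854 - 1 = -3855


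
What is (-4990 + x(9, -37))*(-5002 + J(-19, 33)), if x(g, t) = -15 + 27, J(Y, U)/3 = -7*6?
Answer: 25527184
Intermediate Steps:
J(Y, U) = -126 (J(Y, U) = 3*(-7*6) = 3*(-42) = -126)
x(g, t) = 12
(-4990 + x(9, -37))*(-5002 + J(-19, 33)) = (-4990 + 12)*(-5002 - 126) = -4978*(-5128) = 25527184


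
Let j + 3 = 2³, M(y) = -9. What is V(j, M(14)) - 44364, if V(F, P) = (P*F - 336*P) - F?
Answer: -41390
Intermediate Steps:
j = 5 (j = -3 + 2³ = -3 + 8 = 5)
V(F, P) = -F - 336*P + F*P (V(F, P) = (F*P - 336*P) - F = (-336*P + F*P) - F = -F - 336*P + F*P)
V(j, M(14)) - 44364 = (-1*5 - 336*(-9) + 5*(-9)) - 44364 = (-5 + 3024 - 45) - 44364 = 2974 - 44364 = -41390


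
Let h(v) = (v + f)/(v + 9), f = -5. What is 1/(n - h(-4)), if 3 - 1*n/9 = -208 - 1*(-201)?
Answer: 5/459 ≈ 0.010893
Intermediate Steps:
n = 90 (n = 27 - 9*(-208 - 1*(-201)) = 27 - 9*(-208 + 201) = 27 - 9*(-7) = 27 + 63 = 90)
h(v) = (-5 + v)/(9 + v) (h(v) = (v - 5)/(v + 9) = (-5 + v)/(9 + v))
1/(n - h(-4)) = 1/(90 - (-5 - 4)/(9 - 4)) = 1/(90 - (-9)/5) = 1/(90 - 1*(-9/5)) = 1/(90 + 9/5) = 1/(459/5) = 5/459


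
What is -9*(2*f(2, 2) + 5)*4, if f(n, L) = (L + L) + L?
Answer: -612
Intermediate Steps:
f(n, L) = 3*L (f(n, L) = 2*L + L = 3*L)
-9*(2*f(2, 2) + 5)*4 = -9*(2*(3*2) + 5)*4 = -9*(2*6 + 5)*4 = -9*(12 + 5)*4 = -9*17*4 = -153*4 = -612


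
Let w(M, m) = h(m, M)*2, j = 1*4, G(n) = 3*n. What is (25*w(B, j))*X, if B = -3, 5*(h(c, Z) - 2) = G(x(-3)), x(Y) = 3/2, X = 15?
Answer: 2175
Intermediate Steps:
x(Y) = 3/2 (x(Y) = 3*(1/2) = 3/2)
h(c, Z) = 29/10 (h(c, Z) = 2 + (3*(3/2))/5 = 2 + (1/5)*(9/2) = 2 + 9/10 = 29/10)
j = 4
w(M, m) = 29/5 (w(M, m) = (29/10)*2 = 29/5)
(25*w(B, j))*X = (25*(29/5))*15 = 145*15 = 2175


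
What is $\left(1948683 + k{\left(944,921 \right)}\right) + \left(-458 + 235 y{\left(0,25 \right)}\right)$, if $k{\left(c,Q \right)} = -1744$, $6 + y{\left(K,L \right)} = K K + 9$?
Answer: $1947186$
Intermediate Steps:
$y{\left(K,L \right)} = 3 + K^{2}$ ($y{\left(K,L \right)} = -6 + \left(K K + 9\right) = -6 + \left(K^{2} + 9\right) = -6 + \left(9 + K^{2}\right) = 3 + K^{2}$)
$\left(1948683 + k{\left(944,921 \right)}\right) + \left(-458 + 235 y{\left(0,25 \right)}\right) = \left(1948683 - 1744\right) - \left(458 - 235 \left(3 + 0^{2}\right)\right) = 1946939 - \left(458 - 235 \left(3 + 0\right)\right) = 1946939 + \left(-458 + 235 \cdot 3\right) = 1946939 + \left(-458 + 705\right) = 1946939 + 247 = 1947186$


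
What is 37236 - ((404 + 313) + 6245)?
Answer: 30274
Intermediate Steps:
37236 - ((404 + 313) + 6245) = 37236 - (717 + 6245) = 37236 - 1*6962 = 37236 - 6962 = 30274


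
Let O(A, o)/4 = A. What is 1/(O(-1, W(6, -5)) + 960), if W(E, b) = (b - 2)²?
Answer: 1/956 ≈ 0.0010460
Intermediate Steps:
W(E, b) = (-2 + b)²
O(A, o) = 4*A
1/(O(-1, W(6, -5)) + 960) = 1/(4*(-1) + 960) = 1/(-4 + 960) = 1/956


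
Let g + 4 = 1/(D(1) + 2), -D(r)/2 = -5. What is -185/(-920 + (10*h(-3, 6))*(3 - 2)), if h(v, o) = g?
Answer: 222/1151 ≈ 0.19288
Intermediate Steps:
D(r) = 10 (D(r) = -2*(-5) = 10)
g = -47/12 (g = -4 + 1/(10 + 2) = -4 + 1/12 = -47/12 ≈ -3.9167)
h(v, o) = -47/12
-185/(-920 + (10*h(-3, 6))*(3 - 2)) = -185/(-920 + (10*(-47/12))*(3 - 2)) = -185/(-920 - 235/6*1) = -185/(-920 - 235/6) = -185/(-5755/6) = -185*(-6/5755) = 222/1151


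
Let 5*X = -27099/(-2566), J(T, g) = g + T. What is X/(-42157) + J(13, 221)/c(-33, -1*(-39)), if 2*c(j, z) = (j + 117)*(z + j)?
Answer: 1757746661/1893060085 ≈ 0.92852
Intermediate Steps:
J(T, g) = T + g
X = 27099/12830 (X = (-27099/(-2566))/5 = (-27099*(-1/2566))/5 = (1/5)*(27099/2566) = 27099/12830 ≈ 2.1122)
c(j, z) = (117 + j)*(j + z)/2 (c(j, z) = ((j + 117)*(z + j))/2 = ((117 + j)*(j + z))/2 = (117 + j)*(j + z)/2)
X/(-42157) + J(13, 221)/c(-33, -1*(-39)) = (27099/12830)/(-42157) + (13 + 221)/((1/2)*(-33)**2 + (117/2)*(-33) + 117*(-1*(-39))/2 + (1/2)*(-33)*(-1*(-39))) = (27099/12830)*(-1/42157) + 234/((1/2)*1089 - 3861/2 + (117/2)*39 + (1/2)*(-33)*39) = -27099/540874310 + 234/(1089/2 - 3861/2 + 4563/2 - 1287/2) = -27099/540874310 + 234/252 = -27099/540874310 + 234*(1/252) = -27099/540874310 + 13/14 = 1757746661/1893060085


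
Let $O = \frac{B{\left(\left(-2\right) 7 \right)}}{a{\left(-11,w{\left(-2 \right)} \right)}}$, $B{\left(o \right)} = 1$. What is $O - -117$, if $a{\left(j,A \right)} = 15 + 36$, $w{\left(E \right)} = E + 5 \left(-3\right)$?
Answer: $\frac{5968}{51} \approx 117.02$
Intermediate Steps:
$w{\left(E \right)} = -15 + E$ ($w{\left(E \right)} = E - 15 = -15 + E$)
$a{\left(j,A \right)} = 51$
$O = \frac{1}{51}$ ($O = 1 \cdot \frac{1}{51} = \frac{1}{51} \approx 0.019608$)
$O - -117 = \frac{1}{51} - -117 = \frac{1}{51} + 117 = \frac{5968}{51}$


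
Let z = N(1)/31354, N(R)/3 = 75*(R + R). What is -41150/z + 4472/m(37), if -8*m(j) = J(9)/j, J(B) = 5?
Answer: -140935118/45 ≈ -3.1319e+6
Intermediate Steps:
N(R) = 450*R (N(R) = 3*(75*(R + R)) = 3*(75*(2*R)) = 3*(150*R) = 450*R)
z = 225/15677 (z = (450*1)/31354 = 450*(1/31354) = 225/15677 ≈ 0.014352)
m(j) = -5/(8*j)
-41150/z + 4472/m(37) = -41150/225/15677 + 4472/((-5/8/37)) = -41150*15677/225 + 4472/((-5/8*1/37)) = -25804342/9 + 4472/(-5/296) = -25804342/9 + 4472*(-296/5) = -25804342/9 - 1323712/5 = -140935118/45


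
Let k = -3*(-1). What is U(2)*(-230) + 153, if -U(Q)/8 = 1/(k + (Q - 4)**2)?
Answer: 2911/7 ≈ 415.86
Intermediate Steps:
k = 3
U(Q) = -8/(3 + (-4 + Q)**2) (U(Q) = -8/(3 + (Q - 4)**2) = -8/(3 + (-4 + Q)**2))
U(2)*(-230) + 153 = -8/(3 + (-4 + 2)**2)*(-230) + 153 = -8/(3 + (-2)**2)*(-230) + 153 = -8/(3 + 4)*(-230) + 153 = -8/7*(-230) + 153 = 1840/7 + 153 = 2911/7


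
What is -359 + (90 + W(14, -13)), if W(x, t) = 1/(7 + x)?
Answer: -5648/21 ≈ -268.95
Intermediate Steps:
-359 + (90 + W(14, -13)) = -359 + (90 + 1/(7 + 14)) = -359 + (90 + 1/21) = -359 + 1891/21 = -5648/21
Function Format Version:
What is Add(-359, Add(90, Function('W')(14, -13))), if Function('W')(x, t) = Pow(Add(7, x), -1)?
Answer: Rational(-5648, 21) ≈ -268.95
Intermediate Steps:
Add(-359, Add(90, Function('W')(14, -13))) = Add(-359, Add(90, Pow(Add(7, 14), -1))) = Add(-359, Add(90, Pow(21, -1))) = Add(-359, Add(90, Rational(1, 21))) = Add(-359, Rational(1891, 21)) = Rational(-5648, 21)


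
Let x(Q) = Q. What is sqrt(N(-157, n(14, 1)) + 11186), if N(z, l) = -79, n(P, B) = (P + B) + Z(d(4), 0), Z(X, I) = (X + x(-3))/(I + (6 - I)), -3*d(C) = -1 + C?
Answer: sqrt(11107) ≈ 105.39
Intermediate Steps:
d(C) = 1/3 - C/3 (d(C) = -(-1 + C)/3 = 1/3 - C/3)
Z(X, I) = -1/2 + X/6 (Z(X, I) = (X - 3)/(I + (6 - I)) = (-3 + X)/6 = (-3 + X)*(1/6) = -1/2 + X/6)
n(P, B) = -2/3 + B + P (n(P, B) = (P + B) + (-1/2 + (1/3 - 1/3*4)/6) = (B + P) + (-1/2 + (1/3 - 4/3)/6) = (B + P) + (-1/2 + (1/6)*(-1)) = (B + P) + (-1/2 - 1/6) = (B + P) - 2/3 = -2/3 + B + P)
sqrt(N(-157, n(14, 1)) + 11186) = sqrt(-79 + 11186) = sqrt(11107)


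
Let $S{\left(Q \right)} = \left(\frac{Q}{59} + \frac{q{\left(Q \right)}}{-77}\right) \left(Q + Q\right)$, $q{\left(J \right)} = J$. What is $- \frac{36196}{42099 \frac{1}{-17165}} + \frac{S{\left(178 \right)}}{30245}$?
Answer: $\frac{85369149993801676}{5784530370465} \approx 14758.0$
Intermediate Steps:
$S{\left(Q \right)} = \frac{36 Q^{2}}{4543}$ ($S{\left(Q \right)} = \left(\frac{Q}{59} + \frac{Q}{-77}\right) \left(Q + Q\right) = \left(Q \frac{1}{59} + Q \left(- \frac{1}{77}\right)\right) 2 Q = \left(\frac{Q}{59} - \frac{Q}{77}\right) 2 Q = \frac{18 Q}{4543} \cdot 2 Q = \frac{36 Q^{2}}{4543}$)
$- \frac{36196}{42099 \frac{1}{-17165}} + \frac{S{\left(178 \right)}}{30245} = - \frac{36196}{42099 \frac{1}{-17165}} + \frac{\frac{36}{4543} \cdot 178^{2}}{30245} = - \frac{36196}{42099 \left(- \frac{1}{17165}\right)} + \frac{36}{4543} \cdot 31684 \cdot \frac{1}{30245} = - \frac{36196}{- \frac{42099}{17165}} + \frac{1140624}{4543} \cdot \frac{1}{30245} = \left(-36196\right) \left(- \frac{17165}{42099}\right) + \frac{1140624}{137403035} = \frac{621304340}{42099} + \frac{1140624}{137403035} = \frac{85369149993801676}{5784530370465}$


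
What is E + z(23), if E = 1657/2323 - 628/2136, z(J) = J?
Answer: 29051213/1240482 ≈ 23.419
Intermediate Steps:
E = 520127/1240482 (E = 1657*(1/2323) - 628*1/2136 = 1657/2323 - 157/534 = 520127/1240482 ≈ 0.41929)
E + z(23) = 520127/1240482 + 23 = 29051213/1240482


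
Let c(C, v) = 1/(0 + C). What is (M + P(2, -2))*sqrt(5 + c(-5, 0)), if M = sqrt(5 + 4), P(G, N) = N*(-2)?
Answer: 14*sqrt(30)/5 ≈ 15.336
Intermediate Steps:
P(G, N) = -2*N
M = 3 (M = sqrt(9) = 3)
c(C, v) = 1/C
(M + P(2, -2))*sqrt(5 + c(-5, 0)) = (3 - 2*(-2))*sqrt(5 + 1/(-5)) = (3 + 4)*sqrt(5 - 1/5) = 7*sqrt(24/5) = 7*(2*sqrt(30)/5) = 14*sqrt(30)/5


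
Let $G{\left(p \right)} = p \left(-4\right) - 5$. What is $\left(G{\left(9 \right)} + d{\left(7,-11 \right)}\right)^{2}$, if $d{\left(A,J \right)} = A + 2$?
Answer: $1024$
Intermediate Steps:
$d{\left(A,J \right)} = 2 + A$
$G{\left(p \right)} = -5 - 4 p$ ($G{\left(p \right)} = - 4 p - 5 = -5 - 4 p$)
$\left(G{\left(9 \right)} + d{\left(7,-11 \right)}\right)^{2} = \left(\left(-5 - 36\right) + \left(2 + 7\right)\right)^{2} = \left(\left(-5 - 36\right) + 9\right)^{2} = \left(-41 + 9\right)^{2} = \left(-32\right)^{2} = 1024$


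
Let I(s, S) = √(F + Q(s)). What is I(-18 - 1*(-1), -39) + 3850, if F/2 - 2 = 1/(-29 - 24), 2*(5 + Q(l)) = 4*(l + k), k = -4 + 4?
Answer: 3850 + I*√98421/53 ≈ 3850.0 + 5.9193*I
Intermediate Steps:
k = 0
Q(l) = -5 + 2*l (Q(l) = -5 + (4*(l + 0))/2 = -5 + (4*l)/2 = -5 + 2*l)
F = 210/53 (F = 4 + 2/(-29 - 24) = 4 + 2/(-53) = 4 + 2*(-1/53) = 4 - 2/53 = 210/53 ≈ 3.9623)
I(s, S) = √(-55/53 + 2*s) (I(s, S) = √(210/53 + (-5 + 2*s)) = √(-55/53 + 2*s))
I(-18 - 1*(-1), -39) + 3850 = √(-2915 + 5618*(-18 - 1*(-1)))/53 + 3850 = √(-2915 + 5618*(-18 + 1))/53 + 3850 = √(-2915 + 5618*(-17))/53 + 3850 = √(-2915 - 95506)/53 + 3850 = √(-98421)/53 + 3850 = (I*√98421)/53 + 3850 = I*√98421/53 + 3850 = 3850 + I*√98421/53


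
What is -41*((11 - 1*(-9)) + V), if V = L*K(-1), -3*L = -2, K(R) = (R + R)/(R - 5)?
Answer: -7462/9 ≈ -829.11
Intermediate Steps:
K(R) = 2*R/(-5 + R) (K(R) = (2*R)/(-5 + R) = 2*R/(-5 + R))
L = 2/3 (L = -1/3*(-2) = 2/3 ≈ 0.66667)
V = 2/9 (V = 2*(2*(-1)/(-5 - 1))/3 = 2*(2*(-1)/(-6))/3 = 2*(2*(-1)*(-1/6))/3 = (2/3)*(1/3) = 2/9 ≈ 0.22222)
-41*((11 - 1*(-9)) + V) = -41*((11 - 1*(-9)) + 2/9) = -41*((11 + 9) + 2/9) = -41*(20 + 2/9) = -41*182/9 = -7462/9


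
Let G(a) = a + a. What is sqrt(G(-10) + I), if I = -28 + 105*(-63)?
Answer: I*sqrt(6663) ≈ 81.627*I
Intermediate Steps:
I = -6643 (I = -28 - 6615 = -6643)
G(a) = 2*a
sqrt(G(-10) + I) = sqrt(2*(-10) - 6643) = sqrt(-20 - 6643) = sqrt(-6663) = I*sqrt(6663)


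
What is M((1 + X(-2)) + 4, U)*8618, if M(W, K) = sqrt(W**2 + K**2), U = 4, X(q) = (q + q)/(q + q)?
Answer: 17236*sqrt(13) ≈ 62145.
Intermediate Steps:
X(q) = 1 (X(q) = (2*q)/((2*q)) = (2*q)*(1/(2*q)) = 1)
M(W, K) = sqrt(K**2 + W**2)
M((1 + X(-2)) + 4, U)*8618 = sqrt(4**2 + ((1 + 1) + 4)**2)*8618 = sqrt(16 + (2 + 4)**2)*8618 = sqrt(16 + 6**2)*8618 = sqrt(16 + 36)*8618 = sqrt(52)*8618 = (2*sqrt(13))*8618 = 17236*sqrt(13)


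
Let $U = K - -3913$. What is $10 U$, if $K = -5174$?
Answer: $-12610$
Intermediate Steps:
$U = -1261$ ($U = -5174 - -3913 = -5174 + 3913 = -1261$)
$10 U = 10 \left(-1261\right) = -12610$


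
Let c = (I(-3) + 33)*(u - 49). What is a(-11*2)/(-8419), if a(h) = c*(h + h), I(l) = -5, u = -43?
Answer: -113344/8419 ≈ -13.463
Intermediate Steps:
c = -2576 (c = (-5 + 33)*(-43 - 49) = 28*(-92) = -2576)
a(h) = -5152*h (a(h) = -2576*(h + h) = -5152*h)
a(-11*2)/(-8419) = -(-56672)*2/(-8419) = -5152*(-22)*(-1/8419) = 113344*(-1/8419) = -113344/8419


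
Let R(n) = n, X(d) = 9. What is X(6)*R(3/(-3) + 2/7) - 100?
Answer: -745/7 ≈ -106.43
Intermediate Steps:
X(6)*R(3/(-3) + 2/7) - 100 = 9*(3/(-3) + 2/7) - 100 = 9*(3*(-⅓) + 2*(⅐)) - 100 = 9*(-1 + 2/7) - 100 = 9*(-5/7) - 100 = -45/7 - 100 = -745/7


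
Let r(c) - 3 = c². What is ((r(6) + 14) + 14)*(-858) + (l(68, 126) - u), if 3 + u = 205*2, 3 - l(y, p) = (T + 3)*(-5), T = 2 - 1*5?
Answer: -57890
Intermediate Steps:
T = -3 (T = 2 - 5 = -3)
r(c) = 3 + c²
l(y, p) = 3 (l(y, p) = 3 - (-3 + 3)*(-5) = 3 - 0*(-5) = 3 - 1*0 = 3 + 0 = 3)
u = 407 (u = -3 + 205*2 = -3 + 410 = 407)
((r(6) + 14) + 14)*(-858) + (l(68, 126) - u) = (((3 + 6²) + 14) + 14)*(-858) + (3 - 1*407) = (((3 + 36) + 14) + 14)*(-858) + (3 - 407) = ((39 + 14) + 14)*(-858) - 404 = (53 + 14)*(-858) - 404 = 67*(-858) - 404 = -57486 - 404 = -57890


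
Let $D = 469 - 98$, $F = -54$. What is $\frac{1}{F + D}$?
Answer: $\frac{1}{317} \approx 0.0031546$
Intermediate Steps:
$D = 371$
$\frac{1}{F + D} = \frac{1}{-54 + 371} = \frac{1}{317}$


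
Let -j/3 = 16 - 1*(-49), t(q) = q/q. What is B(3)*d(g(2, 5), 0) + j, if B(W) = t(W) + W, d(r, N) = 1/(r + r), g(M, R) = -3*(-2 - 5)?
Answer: -4093/21 ≈ -194.90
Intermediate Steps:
t(q) = 1
g(M, R) = 21 (g(M, R) = -3*(-7) = 21)
d(r, N) = 1/(2*r)
B(W) = 1 + W
j = -195 (j = -3*(16 - 1*(-49)) = -3*(16 + 49) = -3*65 = -195)
B(3)*d(g(2, 5), 0) + j = (1 + 3)*((½)/21) - 195 = 4*((½)*(1/21)) - 195 = 4*(1/42) - 195 = 2/21 - 195 = -4093/21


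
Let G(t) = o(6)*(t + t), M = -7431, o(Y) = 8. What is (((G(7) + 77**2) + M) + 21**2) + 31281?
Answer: 30332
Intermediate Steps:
G(t) = 16*t (G(t) = 8*(t + t) = 8*(2*t) = 16*t)
(((G(7) + 77**2) + M) + 21**2) + 31281 = (((16*7 + 77**2) - 7431) + 21**2) + 31281 = (((112 + 5929) - 7431) + 441) + 31281 = ((6041 - 7431) + 441) + 31281 = (-1390 + 441) + 31281 = -949 + 31281 = 30332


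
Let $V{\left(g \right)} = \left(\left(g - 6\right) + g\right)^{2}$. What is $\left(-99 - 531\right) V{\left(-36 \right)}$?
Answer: $-3832920$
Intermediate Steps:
$V{\left(g \right)} = \left(-6 + 2 g\right)^{2}$ ($V{\left(g \right)} = \left(\left(g - 6\right) + g\right)^{2} = \left(\left(-6 + g\right) + g\right)^{2} = \left(-6 + 2 g\right)^{2}$)
$\left(-99 - 531\right) V{\left(-36 \right)} = \left(-99 - 531\right) 4 \left(-3 - 36\right)^{2} = - 630 \cdot 4 \left(-39\right)^{2} = - 630 \cdot 4 \cdot 1521 = \left(-630\right) 6084 = -3832920$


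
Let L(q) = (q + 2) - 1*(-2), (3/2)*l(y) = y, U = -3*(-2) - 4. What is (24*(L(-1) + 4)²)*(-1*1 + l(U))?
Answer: 392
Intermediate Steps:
U = 2 (U = 6 - 4 = 2)
l(y) = 2*y/3
L(q) = 4 + q (L(q) = (2 + q) + 2 = 4 + q)
(24*(L(-1) + 4)²)*(-1*1 + l(U)) = (24*((4 - 1) + 4)²)*(-1*1 + (⅔)*2) = (24*(3 + 4)²)*(-1 + 4/3) = (24*7²)*(⅓) = (24*49)*(⅓) = 1176*(⅓) = 392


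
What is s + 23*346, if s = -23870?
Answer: -15912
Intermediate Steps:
s + 23*346 = -23870 + 23*346 = -23870 + 7958 = -15912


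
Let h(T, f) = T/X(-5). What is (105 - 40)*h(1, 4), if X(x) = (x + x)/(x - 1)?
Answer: 39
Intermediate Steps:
X(x) = 2*x/(-1 + x) (X(x) = (2*x)/(-1 + x) = 2*x/(-1 + x))
h(T, f) = 3*T/5 (h(T, f) = T/((2*(-5)/(-1 - 5))) = T/((2*(-5)/(-6))) = T/((2*(-5)*(-⅙))) = T/(5/3) = T*(⅗) = 3*T/5)
(105 - 40)*h(1, 4) = (105 - 40)*((⅗)*1) = 65*(⅗) = 39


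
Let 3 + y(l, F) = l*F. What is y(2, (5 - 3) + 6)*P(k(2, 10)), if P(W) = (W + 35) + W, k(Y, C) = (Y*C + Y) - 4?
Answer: 923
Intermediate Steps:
y(l, F) = -3 + F*l (y(l, F) = -3 + l*F = -3 + F*l)
k(Y, C) = -4 + Y + C*Y (k(Y, C) = (C*Y + Y) - 4 = (Y + C*Y) - 4 = -4 + Y + C*Y)
P(W) = 35 + 2*W (P(W) = (35 + W) + W = 35 + 2*W)
y(2, (5 - 3) + 6)*P(k(2, 10)) = (-3 + ((5 - 3) + 6)*2)*(35 + 2*(-4 + 2 + 10*2)) = (-3 + (2 + 6)*2)*(35 + 2*(-4 + 2 + 20)) = (-3 + 8*2)*(35 + 2*18) = (-3 + 16)*(35 + 36) = 13*71 = 923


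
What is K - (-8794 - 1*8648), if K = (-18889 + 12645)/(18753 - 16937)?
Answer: 7917107/454 ≈ 17439.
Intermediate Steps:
K = -1561/454 (K = -6244/1816 = -6244*1/1816 = -1561/454 ≈ -3.4383)
K - (-8794 - 1*8648) = -1561/454 - (-8794 - 1*8648) = -1561/454 - (-8794 - 8648) = -1561/454 - 1*(-17442) = -1561/454 + 17442 = 7917107/454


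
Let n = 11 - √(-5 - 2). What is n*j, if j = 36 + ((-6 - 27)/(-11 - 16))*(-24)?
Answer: 220/3 - 20*I*√7/3 ≈ 73.333 - 17.638*I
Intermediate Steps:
j = 20/3 (j = 36 - 33/(-27)*(-24) = 36 - 33*(-1/27)*(-24) = 36 + (11/9)*(-24) = 36 - 88/3 = 20/3 ≈ 6.6667)
n = 11 - I*√7 (n = 11 - √(-7) = 11 - I*√7 ≈ 11.0 - 2.6458*I)
n*j = (11 - I*√7)*(20/3) = 220/3 - 20*I*√7/3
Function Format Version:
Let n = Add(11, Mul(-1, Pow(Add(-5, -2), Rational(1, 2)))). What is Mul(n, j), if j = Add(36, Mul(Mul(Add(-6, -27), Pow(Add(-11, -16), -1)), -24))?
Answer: Add(Rational(220, 3), Mul(Rational(-20, 3), I, Pow(7, Rational(1, 2)))) ≈ Add(73.333, Mul(-17.638, I))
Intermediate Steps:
j = Rational(20, 3) (j = Add(36, Mul(Mul(-33, Pow(-27, -1)), -24)) = Add(36, Mul(Mul(-33, Rational(-1, 27)), -24)) = Add(36, Mul(Rational(11, 9), -24)) = Add(36, Rational(-88, 3)) = Rational(20, 3) ≈ 6.6667)
n = Add(11, Mul(-1, I, Pow(7, Rational(1, 2)))) (n = Add(11, Mul(-1, Pow(-7, Rational(1, 2)))) = Add(11, Mul(-1, Mul(I, Pow(7, Rational(1, 2))))) = Add(11, Mul(-1, I, Pow(7, Rational(1, 2)))) ≈ Add(11.000, Mul(-2.6458, I)))
Mul(n, j) = Mul(Add(11, Mul(-1, I, Pow(7, Rational(1, 2)))), Rational(20, 3)) = Add(Rational(220, 3), Mul(Rational(-20, 3), I, Pow(7, Rational(1, 2))))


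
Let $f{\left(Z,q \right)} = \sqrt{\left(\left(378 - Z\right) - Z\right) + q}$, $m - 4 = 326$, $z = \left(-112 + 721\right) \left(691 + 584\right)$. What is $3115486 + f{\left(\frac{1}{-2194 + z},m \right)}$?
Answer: $3115486 + \frac{\sqrt{424453833859826}}{774281} \approx 3.1155 \cdot 10^{6}$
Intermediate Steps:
$z = 776475$ ($z = 609 \cdot 1275 = 776475$)
$m = 330$ ($m = 4 + 326 = 330$)
$f{\left(Z,q \right)} = \sqrt{378 + q - 2 Z}$ ($f{\left(Z,q \right)} = \sqrt{\left(378 - 2 Z\right) + q} = \sqrt{378 + q - 2 Z}$)
$3115486 + f{\left(\frac{1}{-2194 + z},m \right)} = 3115486 + \sqrt{378 + 330 - \frac{2}{-2194 + 776475}} = 3115486 + \sqrt{378 + 330 - \frac{2}{774281}} = 3115486 + \sqrt{\frac{548190946}{774281}} = 3115486 + \frac{\sqrt{424453833859826}}{774281}$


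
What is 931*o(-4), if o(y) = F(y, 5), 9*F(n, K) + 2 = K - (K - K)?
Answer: 931/3 ≈ 310.33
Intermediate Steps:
F(n, K) = -2/9 + K/9 (F(n, K) = -2/9 + (K - (K - K))/9 = -2/9 + (K - 1*0)/9 = -2/9 + (K + 0)/9 = -2/9 + K/9)
o(y) = ⅓ (o(y) = -2/9 + (⅑)*5 = -2/9 + 5/9 = ⅓)
931*o(-4) = 931*(⅓) = 931/3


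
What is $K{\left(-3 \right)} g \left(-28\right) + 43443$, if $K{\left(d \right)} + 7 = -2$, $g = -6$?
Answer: $41931$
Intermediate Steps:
$K{\left(d \right)} = -9$ ($K{\left(d \right)} = -7 - 2 = -9$)
$K{\left(-3 \right)} g \left(-28\right) + 43443 = \left(-9\right) \left(-6\right) \left(-28\right) + 43443 = 54 \left(-28\right) + 43443 = -1512 + 43443 = 41931$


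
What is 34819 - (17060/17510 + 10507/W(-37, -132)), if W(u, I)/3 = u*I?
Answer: 893260752919/25655652 ≈ 34817.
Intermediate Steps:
W(u, I) = 3*I*u (W(u, I) = 3*(u*I) = 3*(I*u) = 3*I*u)
34819 - (17060/17510 + 10507/W(-37, -132)) = 34819 - (17060/17510 + 10507/((3*(-132)*(-37)))) = 34819 - (17060*(1/17510) + 10507/14652) = 34819 - (1706/1751 + 10507*(1/14652)) = 34819 - (1706/1751 + 10507/14652) = 34819 - 1*43394069/25655652 = 34819 - 43394069/25655652 = 893260752919/25655652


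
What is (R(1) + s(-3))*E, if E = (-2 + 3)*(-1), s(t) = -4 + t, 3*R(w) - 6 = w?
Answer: 14/3 ≈ 4.6667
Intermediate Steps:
R(w) = 2 + w/3
E = -1 (E = 1*(-1) = -1)
(R(1) + s(-3))*E = ((2 + (⅓)*1) + (-4 - 3))*(-1) = ((2 + ⅓) - 7)*(-1) = (7/3 - 7)*(-1) = -14/3*(-1) = 14/3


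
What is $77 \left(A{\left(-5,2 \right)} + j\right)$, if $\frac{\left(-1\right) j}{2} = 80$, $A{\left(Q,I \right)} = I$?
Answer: $-12166$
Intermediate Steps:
$j = -160$ ($j = \left(-2\right) 80 = -160$)
$77 \left(A{\left(-5,2 \right)} + j\right) = 77 \left(2 - 160\right) = 77 \left(-158\right) = -12166$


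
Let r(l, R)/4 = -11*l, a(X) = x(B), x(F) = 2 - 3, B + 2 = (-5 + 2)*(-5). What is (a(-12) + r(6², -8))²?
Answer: 2512225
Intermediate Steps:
B = 13 (B = -2 + (-5 + 2)*(-5) = -2 - 3*(-5) = -2 + 15 = 13)
x(F) = -1
a(X) = -1
r(l, R) = -44*l (r(l, R) = 4*(-11*l) = -44*l)
(a(-12) + r(6², -8))² = (-1 - 44*6²)² = (-1 - 44*36)² = (-1 - 1584)² = (-1585)² = 2512225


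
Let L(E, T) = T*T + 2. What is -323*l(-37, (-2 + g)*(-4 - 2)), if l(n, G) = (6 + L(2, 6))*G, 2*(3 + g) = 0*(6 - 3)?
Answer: -426360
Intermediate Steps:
g = -3 (g = -3 + (0*(6 - 3))/2 = -3 + (0*3)/2 = -3 + (1/2)*0 = -3 + 0 = -3)
L(E, T) = 2 + T**2 (L(E, T) = T**2 + 2 = 2 + T**2)
l(n, G) = 44*G (l(n, G) = (6 + (2 + 6**2))*G = (6 + (2 + 36))*G = (6 + 38)*G = 44*G)
-323*l(-37, (-2 + g)*(-4 - 2)) = -14212*(-2 - 3)*(-4 - 2) = -14212*(-5*(-6)) = -14212*30 = -323*1320 = -426360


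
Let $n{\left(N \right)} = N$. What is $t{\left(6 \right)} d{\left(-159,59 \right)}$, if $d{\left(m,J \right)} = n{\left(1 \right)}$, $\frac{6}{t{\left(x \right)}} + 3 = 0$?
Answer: $-2$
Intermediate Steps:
$t{\left(x \right)} = -2$ ($t{\left(x \right)} = \frac{6}{-3 + 0} = \frac{6}{-3} = 6 \left(- \frac{1}{3}\right) = -2$)
$d{\left(m,J \right)} = 1$
$t{\left(6 \right)} d{\left(-159,59 \right)} = \left(-2\right) 1 = -2$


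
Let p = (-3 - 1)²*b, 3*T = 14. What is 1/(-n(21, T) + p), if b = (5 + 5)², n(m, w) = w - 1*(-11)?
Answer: 3/4753 ≈ 0.00063118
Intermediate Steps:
T = 14/3 (T = (⅓)*14 = 14/3 ≈ 4.6667)
n(m, w) = 11 + w (n(m, w) = w + 11 = 11 + w)
b = 100 (b = 10² = 100)
p = 1600 (p = (-3 - 1)²*100 = (-4)²*100 = 16*100 = 1600)
1/(-n(21, T) + p) = 1/(-(11 + 14/3) + 1600) = 1/(-1*47/3 + 1600) = 1/(-47/3 + 1600) = 1/(4753/3) = 3/4753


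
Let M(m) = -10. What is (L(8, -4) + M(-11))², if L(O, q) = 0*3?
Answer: 100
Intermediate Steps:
L(O, q) = 0
(L(8, -4) + M(-11))² = (0 - 10)² = (-10)² = 100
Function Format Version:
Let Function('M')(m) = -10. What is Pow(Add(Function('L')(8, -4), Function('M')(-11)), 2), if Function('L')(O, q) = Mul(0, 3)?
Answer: 100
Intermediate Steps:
Function('L')(O, q) = 0
Pow(Add(Function('L')(8, -4), Function('M')(-11)), 2) = Pow(Add(0, -10), 2) = Pow(-10, 2) = 100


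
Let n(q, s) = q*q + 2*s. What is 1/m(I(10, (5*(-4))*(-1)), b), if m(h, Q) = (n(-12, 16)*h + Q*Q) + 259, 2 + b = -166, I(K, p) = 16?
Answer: 1/31299 ≈ 3.1950e-5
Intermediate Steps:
b = -168 (b = -2 - 166 = -168)
n(q, s) = q**2 + 2*s
m(h, Q) = 259 + Q**2 + 176*h (m(h, Q) = (((-12)**2 + 2*16)*h + Q*Q) + 259 = ((144 + 32)*h + Q**2) + 259 = (176*h + Q**2) + 259 = (Q**2 + 176*h) + 259 = 259 + Q**2 + 176*h)
1/m(I(10, (5*(-4))*(-1)), b) = 1/(259 + (-168)**2 + 176*16) = 1/(259 + 28224 + 2816) = 1/31299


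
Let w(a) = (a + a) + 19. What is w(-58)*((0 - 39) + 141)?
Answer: -9894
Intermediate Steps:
w(a) = 19 + 2*a (w(a) = 2*a + 19 = 19 + 2*a)
w(-58)*((0 - 39) + 141) = (19 + 2*(-58))*((0 - 39) + 141) = (19 - 116)*(-39 + 141) = -97*102 = -9894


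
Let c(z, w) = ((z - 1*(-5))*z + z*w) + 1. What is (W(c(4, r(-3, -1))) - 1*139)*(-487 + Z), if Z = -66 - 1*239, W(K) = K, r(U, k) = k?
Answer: 83952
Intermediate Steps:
c(z, w) = 1 + w*z + z*(5 + z) (c(z, w) = ((z + 5)*z + w*z) + 1 = ((5 + z)*z + w*z) + 1 = (z*(5 + z) + w*z) + 1 = (w*z + z*(5 + z)) + 1 = 1 + w*z + z*(5 + z))
Z = -305 (Z = -66 - 239 = -305)
(W(c(4, r(-3, -1))) - 1*139)*(-487 + Z) = ((1 + 4² + 5*4 - 1*4) - 1*139)*(-487 - 305) = ((1 + 16 + 20 - 4) - 139)*(-792) = (33 - 139)*(-792) = -106*(-792) = 83952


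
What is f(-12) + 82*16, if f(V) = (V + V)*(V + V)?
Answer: 1888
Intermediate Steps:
f(V) = 4*V² (f(V) = (2*V)*(2*V) = 4*V²)
f(-12) + 82*16 = 4*(-12)² + 82*16 = 4*144 + 1312 = 576 + 1312 = 1888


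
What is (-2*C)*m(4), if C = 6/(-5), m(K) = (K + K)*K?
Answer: 384/5 ≈ 76.800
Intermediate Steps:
m(K) = 2*K² (m(K) = (2*K)*K = 2*K²)
C = -6/5 (C = 6*(-⅕) = -6/5 ≈ -1.2000)
(-2*C)*m(4) = (-2*(-6/5))*(2*4²) = 12*(2*16)/5 = (12/5)*32 = 384/5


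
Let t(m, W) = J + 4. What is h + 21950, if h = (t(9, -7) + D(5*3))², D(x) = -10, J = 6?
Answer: 21950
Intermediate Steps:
t(m, W) = 10 (t(m, W) = 6 + 4 = 10)
h = 0 (h = (10 - 10)² = 0² = 0)
h + 21950 = 0 + 21950 = 21950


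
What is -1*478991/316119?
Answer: -478991/316119 ≈ -1.5152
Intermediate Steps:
-1*478991/316119 = -478991*1/316119 = -478991/316119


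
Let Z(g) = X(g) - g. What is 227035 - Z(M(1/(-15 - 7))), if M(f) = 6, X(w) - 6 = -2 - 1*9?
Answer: 227046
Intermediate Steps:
X(w) = -5 (X(w) = 6 + (-2 - 1*9) = 6 + (-2 - 9) = 6 - 11 = -5)
Z(g) = -5 - g
227035 - Z(M(1/(-15 - 7))) = 227035 - (-5 - 1*6) = 227035 - (-5 - 6) = 227035 - 1*(-11) = 227035 + 11 = 227046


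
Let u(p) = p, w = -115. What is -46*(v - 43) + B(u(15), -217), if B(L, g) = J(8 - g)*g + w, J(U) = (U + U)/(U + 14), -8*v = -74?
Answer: 491825/478 ≈ 1028.9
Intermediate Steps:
v = 37/4 (v = -1/8*(-74) = 37/4 ≈ 9.2500)
J(U) = 2*U/(14 + U) (J(U) = (2*U)/(14 + U) = 2*U/(14 + U))
B(L, g) = -115 + 2*g*(8 - g)/(22 - g) (B(L, g) = (2*(8 - g)/(14 + (8 - g)))*g - 115 = (2*(8 - g)/(22 - g))*g - 115 = 2*g*(8 - g)/(22 - g) - 115 = -115 + 2*g*(8 - g)/(22 - g))
-46*(v - 43) + B(u(15), -217) = -46*(37/4 - 43) + (2530 - 131*(-217) + 2*(-217)**2)/(-22 - 217) = -46*(-135/4) + (2530 + 28427 + 2*47089)/(-239) = 3105/2 - (2530 + 28427 + 94178)/239 = 3105/2 - 1/239*125135 = 3105/2 - 125135/239 = 491825/478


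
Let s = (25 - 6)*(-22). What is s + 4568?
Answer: 4150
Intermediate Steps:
s = -418 (s = 19*(-22) = -418)
s + 4568 = -418 + 4568 = 4150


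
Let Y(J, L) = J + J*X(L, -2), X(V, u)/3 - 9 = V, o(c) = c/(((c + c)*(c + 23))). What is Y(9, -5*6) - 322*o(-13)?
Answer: -5741/10 ≈ -574.10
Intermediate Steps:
o(c) = 1/(2*(23 + c)) (o(c) = c/(((2*c)*(23 + c))) = c/((2*c*(23 + c))) = c*(1/(2*c*(23 + c))) = 1/(2*(23 + c)))
X(V, u) = 27 + 3*V
Y(J, L) = J + J*(27 + 3*L)
Y(9, -5*6) - 322*o(-13) = 9*(28 + 3*(-5*6)) - 161/(23 - 13) = 9*(28 + 3*(-30)) - 161/10 = 9*(28 - 90) - 161/10 = 9*(-62) - 322*1/20 = -558 - 161/10 = -5741/10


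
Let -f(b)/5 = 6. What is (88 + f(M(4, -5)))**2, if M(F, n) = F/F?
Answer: 3364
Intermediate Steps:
M(F, n) = 1
f(b) = -30 (f(b) = -5*6 = -30)
(88 + f(M(4, -5)))**2 = (88 - 30)**2 = 58**2 = 3364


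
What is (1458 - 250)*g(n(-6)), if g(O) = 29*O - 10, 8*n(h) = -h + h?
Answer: -12080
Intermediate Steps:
n(h) = 0 (n(h) = (-h + h)/8 = (⅛)*0 = 0)
g(O) = -10 + 29*O
(1458 - 250)*g(n(-6)) = (1458 - 250)*(-10 + 29*0) = 1208*(-10 + 0) = 1208*(-10) = -12080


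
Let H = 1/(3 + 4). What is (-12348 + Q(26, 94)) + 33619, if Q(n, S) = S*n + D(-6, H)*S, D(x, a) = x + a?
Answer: 162151/7 ≈ 23164.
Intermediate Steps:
H = ⅐ (H = 1/7 = ⅐ ≈ 0.14286)
D(x, a) = a + x
Q(n, S) = -41*S/7 + S*n (Q(n, S) = S*n + (⅐ - 6)*S = S*n - 41*S/7 = -41*S/7 + S*n)
(-12348 + Q(26, 94)) + 33619 = (-12348 + (⅐)*94*(-41 + 7*26)) + 33619 = (-12348 + (⅐)*94*(-41 + 182)) + 33619 = (-12348 + (⅐)*94*141) + 33619 = (-12348 + 13254/7) + 33619 = -73182/7 + 33619 = 162151/7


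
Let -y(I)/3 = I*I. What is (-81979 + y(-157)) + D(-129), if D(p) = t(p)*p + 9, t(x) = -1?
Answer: -155788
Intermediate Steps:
y(I) = -3*I² (y(I) = -3*I*I = -3*I²)
D(p) = 9 - p (D(p) = -p + 9 = 9 - p)
(-81979 + y(-157)) + D(-129) = (-81979 - 3*(-157)²) + (9 - 1*(-129)) = (-81979 - 3*24649) + (9 + 129) = (-81979 - 73947) + 138 = -155926 + 138 = -155788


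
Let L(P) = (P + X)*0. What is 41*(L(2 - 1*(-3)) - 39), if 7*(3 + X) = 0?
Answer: -1599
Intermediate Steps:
X = -3 (X = -3 + (⅐)*0 = -3 + 0 = -3)
L(P) = 0 (L(P) = (P - 3)*0 = (-3 + P)*0 = 0)
41*(L(2 - 1*(-3)) - 39) = 41*(0 - 39) = 41*(-39) = -1599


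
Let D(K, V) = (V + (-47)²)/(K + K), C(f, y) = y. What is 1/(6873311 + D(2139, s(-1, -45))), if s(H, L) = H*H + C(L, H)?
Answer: 4278/29404026667 ≈ 1.4549e-7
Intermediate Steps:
s(H, L) = H + H² (s(H, L) = H*H + H = H² + H = H + H²)
D(K, V) = (2209 + V)/(2*K) (D(K, V) = (V + 2209)/((2*K)) = (2209 + V)*(1/(2*K)) = (2209 + V)/(2*K))
1/(6873311 + D(2139, s(-1, -45))) = 1/(6873311 + (½)*(2209 - (1 - 1))/2139) = 1/(6873311 + (½)*(1/2139)*(2209 - 1*0)) = 1/(6873311 + (½)*(1/2139)*(2209 + 0)) = 1/(6873311 + (½)*(1/2139)*2209) = 1/(6873311 + 2209/4278) = 1/(29404026667/4278) = 4278/29404026667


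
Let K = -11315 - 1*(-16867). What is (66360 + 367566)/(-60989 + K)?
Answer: -144642/18479 ≈ -7.8274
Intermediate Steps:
K = 5552 (K = -11315 + 16867 = 5552)
(66360 + 367566)/(-60989 + K) = (66360 + 367566)/(-60989 + 5552) = 433926/(-55437) = 433926*(-1/55437) = -144642/18479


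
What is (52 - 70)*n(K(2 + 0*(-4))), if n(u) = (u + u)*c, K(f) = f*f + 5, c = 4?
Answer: -1296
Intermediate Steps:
K(f) = 5 + f² (K(f) = f² + 5 = 5 + f²)
n(u) = 8*u (n(u) = (u + u)*4 = (2*u)*4 = 8*u)
(52 - 70)*n(K(2 + 0*(-4))) = (52 - 70)*(8*(5 + (2 + 0*(-4))²)) = -144*(5 + (2 + 0)²) = -144*(5 + 2²) = -144*(5 + 4) = -144*9 = -18*72 = -1296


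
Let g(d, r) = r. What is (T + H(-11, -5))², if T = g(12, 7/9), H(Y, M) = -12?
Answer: 10201/81 ≈ 125.94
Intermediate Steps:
T = 7/9 ≈ 0.77778
(T + H(-11, -5))² = (7/9 - 12)² = (-101/9)² = 10201/81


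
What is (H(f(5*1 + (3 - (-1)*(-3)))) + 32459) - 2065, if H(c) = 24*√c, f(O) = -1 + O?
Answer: 30442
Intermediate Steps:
(H(f(5*1 + (3 - (-1)*(-3)))) + 32459) - 2065 = (24*√(-1 + (5*1 + (3 - (-1)*(-3)))) + 32459) - 2065 = (24*√(-1 + (5 + (3 - 1*3))) + 32459) - 2065 = (24*√(-1 + (5 + (3 - 3))) + 32459) - 2065 = (24*√(-1 + (5 + 0)) + 32459) - 2065 = (24*√(-1 + 5) + 32459) - 2065 = (24*√4 + 32459) - 2065 = (24*2 + 32459) - 2065 = (48 + 32459) - 2065 = 32507 - 2065 = 30442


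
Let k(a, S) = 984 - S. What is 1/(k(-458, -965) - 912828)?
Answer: -1/910879 ≈ -1.0978e-6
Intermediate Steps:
1/(k(-458, -965) - 912828) = 1/((984 - 1*(-965)) - 912828) = 1/((984 + 965) - 912828) = 1/(1949 - 912828) = 1/(-910879) = -1/910879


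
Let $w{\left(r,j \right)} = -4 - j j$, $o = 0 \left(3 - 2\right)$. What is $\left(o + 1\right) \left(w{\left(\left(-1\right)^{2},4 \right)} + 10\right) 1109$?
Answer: $-11090$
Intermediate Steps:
$o = 0$ ($o = 0 \cdot 1 = 0$)
$w{\left(r,j \right)} = -4 - j^{2}$
$\left(o + 1\right) \left(w{\left(\left(-1\right)^{2},4 \right)} + 10\right) 1109 = \left(0 + 1\right) \left(\left(-4 - 4^{2}\right) + 10\right) 1109 = 1 \left(\left(-4 - 16\right) + 10\right) 1109 = 1 \left(-20 + 10\right) 1109 = 1 \left(-10\right) 1109 = \left(-10\right) 1109 = -11090$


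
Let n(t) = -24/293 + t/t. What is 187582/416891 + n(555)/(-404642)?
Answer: 22239629660013/49426641150446 ≈ 0.44995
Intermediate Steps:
n(t) = 269/293 (n(t) = -24*1/293 + 1 = -24/293 + 1 = 269/293)
187582/416891 + n(555)/(-404642) = 187582/416891 + (269/293)/(-404642) = 187582*(1/416891) + (269/293)*(-1/404642) = 187582/416891 - 269/118560106 = 22239629660013/49426641150446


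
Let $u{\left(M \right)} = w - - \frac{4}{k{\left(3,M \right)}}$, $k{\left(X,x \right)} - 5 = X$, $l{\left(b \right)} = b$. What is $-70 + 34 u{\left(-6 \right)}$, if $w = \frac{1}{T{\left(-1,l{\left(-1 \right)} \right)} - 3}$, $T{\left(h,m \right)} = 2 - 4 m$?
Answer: $- \frac{125}{3} \approx -41.667$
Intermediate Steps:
$k{\left(X,x \right)} = 5 + X$
$w = \frac{1}{3}$ ($w = \frac{1}{\left(2 - -4\right) - 3} = \frac{1}{\left(2 + 4\right) - 3} = \frac{1}{6 - 3} = \frac{1}{3} \approx 0.33333$)
$u{\left(M \right)} = \frac{5}{6}$ ($u{\left(M \right)} = \frac{1}{3} - - \frac{4}{5 + 3} = \frac{1}{3} - - \frac{4}{8} = \frac{1}{3} - \left(-4\right) \frac{1}{8} = \frac{1}{3} - - \frac{1}{2} = \frac{1}{3} + \frac{1}{2} = \frac{5}{6}$)
$-70 + 34 u{\left(-6 \right)} = -70 + 34 \cdot \frac{5}{6} = -70 + \frac{85}{3} = - \frac{125}{3}$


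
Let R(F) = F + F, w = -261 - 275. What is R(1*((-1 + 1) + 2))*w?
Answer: -2144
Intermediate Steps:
w = -536
R(F) = 2*F
R(1*((-1 + 1) + 2))*w = (2*(1*((-1 + 1) + 2)))*(-536) = (2*(1*(0 + 2)))*(-536) = (2*(1*2))*(-536) = (2*2)*(-536) = 4*(-536) = -2144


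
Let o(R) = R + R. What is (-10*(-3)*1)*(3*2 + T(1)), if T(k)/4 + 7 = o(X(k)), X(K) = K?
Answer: -420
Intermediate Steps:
o(R) = 2*R
T(k) = -28 + 8*k (T(k) = -28 + 4*(2*k) = -28 + 8*k)
(-10*(-3)*1)*(3*2 + T(1)) = (-10*(-3)*1)*(3*2 + (-28 + 8*1)) = (30*1)*(6 + (-28 + 8)) = 30*(6 - 20) = 30*(-14) = -420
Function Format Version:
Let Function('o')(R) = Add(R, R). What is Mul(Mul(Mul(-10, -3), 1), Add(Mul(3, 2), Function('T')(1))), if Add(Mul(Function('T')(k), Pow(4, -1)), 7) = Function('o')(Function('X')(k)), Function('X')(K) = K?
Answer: -420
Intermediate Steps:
Function('o')(R) = Mul(2, R)
Function('T')(k) = Add(-28, Mul(8, k)) (Function('T')(k) = Add(-28, Mul(4, Mul(2, k))) = Add(-28, Mul(8, k)))
Mul(Mul(Mul(-10, -3), 1), Add(Mul(3, 2), Function('T')(1))) = Mul(Mul(Mul(-10, -3), 1), Add(Mul(3, 2), Add(-28, Mul(8, 1)))) = Mul(Mul(30, 1), Add(6, Add(-28, 8))) = Mul(30, Add(6, -20)) = Mul(30, -14) = -420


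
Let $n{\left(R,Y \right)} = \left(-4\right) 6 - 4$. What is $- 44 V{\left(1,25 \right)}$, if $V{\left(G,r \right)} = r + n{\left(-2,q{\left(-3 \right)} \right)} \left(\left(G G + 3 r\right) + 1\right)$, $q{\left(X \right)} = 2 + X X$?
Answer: $93764$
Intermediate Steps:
$q{\left(X \right)} = 2 + X^{2}$
$n{\left(R,Y \right)} = -28$ ($n{\left(R,Y \right)} = -24 - 4 = -28$)
$V{\left(G,r \right)} = -28 - 83 r - 28 G^{2}$ ($V{\left(G,r \right)} = r - 28 \left(\left(G G + 3 r\right) + 1\right) = r - 28 \left(\left(G^{2} + 3 r\right) + 1\right) = r - 28 \left(1 + G^{2} + 3 r\right) = r - \left(28 + 28 G^{2} + 84 r\right) = -28 - 83 r - 28 G^{2}$)
$- 44 V{\left(1,25 \right)} = - 44 \left(-28 - 2075 - 28 \cdot 1^{2}\right) = - 44 \left(-28 - 2075 - 28\right) = \left(-44\right) \left(-2131\right) = 93764$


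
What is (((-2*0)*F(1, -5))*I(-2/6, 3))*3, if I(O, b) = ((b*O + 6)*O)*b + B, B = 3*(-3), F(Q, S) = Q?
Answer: 0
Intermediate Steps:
B = -9
I(O, b) = -9 + O*b*(6 + O*b) (I(O, b) = ((b*O + 6)*O)*b - 9 = ((O*b + 6)*O)*b - 9 = ((6 + O*b)*O)*b - 9 = (O*(6 + O*b))*b - 9 = O*b*(6 + O*b) - 9 = -9 + O*b*(6 + O*b))
(((-2*0)*F(1, -5))*I(-2/6, 3))*3 = ((-2*0*1)*(-9 + (-2/6)²*3² + 6*(-2/6)*3))*3 = ((0*1)*(-9 + (-2*⅙)²*9 + 6*(-2*⅙)*3))*3 = (0*(-9 + (-⅓)²*9 + 6*(-⅓)*3))*3 = (0*(-9 + (⅑)*9 - 6))*3 = (0*(-9 + 1 - 6))*3 = (0*(-14))*3 = 0*3 = 0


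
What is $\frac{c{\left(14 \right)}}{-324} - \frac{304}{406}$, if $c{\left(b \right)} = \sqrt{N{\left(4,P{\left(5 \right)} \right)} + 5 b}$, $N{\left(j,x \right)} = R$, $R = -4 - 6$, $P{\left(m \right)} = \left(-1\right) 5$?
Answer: $- \frac{152}{203} - \frac{\sqrt{15}}{162} \approx -0.77268$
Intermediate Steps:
$P{\left(m \right)} = -5$
$R = -10$ ($R = -4 - 6 = -10$)
$N{\left(j,x \right)} = -10$
$c{\left(b \right)} = \sqrt{-10 + 5 b}$
$\frac{c{\left(14 \right)}}{-324} - \frac{304}{406} = \frac{\sqrt{-10 + 5 \cdot 14}}{-324} - \frac{304}{406} = \sqrt{-10 + 70} \left(- \frac{1}{324}\right) - \frac{152}{203} = \sqrt{60} \left(- \frac{1}{324}\right) - \frac{152}{203} = 2 \sqrt{15} \left(- \frac{1}{324}\right) - \frac{152}{203} = - \frac{\sqrt{15}}{162} - \frac{152}{203} = - \frac{152}{203} - \frac{\sqrt{15}}{162}$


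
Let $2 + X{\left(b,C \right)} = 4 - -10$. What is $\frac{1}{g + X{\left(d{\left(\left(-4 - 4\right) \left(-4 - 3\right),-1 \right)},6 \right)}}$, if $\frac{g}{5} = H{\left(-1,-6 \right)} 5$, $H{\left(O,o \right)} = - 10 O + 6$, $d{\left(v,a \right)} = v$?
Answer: $\frac{1}{412} \approx 0.0024272$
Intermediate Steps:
$H{\left(O,o \right)} = 6 - 10 O$
$X{\left(b,C \right)} = 12$ ($X{\left(b,C \right)} = -2 + \left(4 - -10\right) = -2 + \left(4 + 10\right) = -2 + 14 = 12$)
$g = 400$ ($g = 5 \left(6 - -10\right) 5 = 5 \left(6 + 10\right) 5 = 5 \cdot 16 \cdot 5 = 5 \cdot 80 = 400$)
$\frac{1}{g + X{\left(d{\left(\left(-4 - 4\right) \left(-4 - 3\right),-1 \right)},6 \right)}} = \frac{1}{400 + 12} = \frac{1}{412}$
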